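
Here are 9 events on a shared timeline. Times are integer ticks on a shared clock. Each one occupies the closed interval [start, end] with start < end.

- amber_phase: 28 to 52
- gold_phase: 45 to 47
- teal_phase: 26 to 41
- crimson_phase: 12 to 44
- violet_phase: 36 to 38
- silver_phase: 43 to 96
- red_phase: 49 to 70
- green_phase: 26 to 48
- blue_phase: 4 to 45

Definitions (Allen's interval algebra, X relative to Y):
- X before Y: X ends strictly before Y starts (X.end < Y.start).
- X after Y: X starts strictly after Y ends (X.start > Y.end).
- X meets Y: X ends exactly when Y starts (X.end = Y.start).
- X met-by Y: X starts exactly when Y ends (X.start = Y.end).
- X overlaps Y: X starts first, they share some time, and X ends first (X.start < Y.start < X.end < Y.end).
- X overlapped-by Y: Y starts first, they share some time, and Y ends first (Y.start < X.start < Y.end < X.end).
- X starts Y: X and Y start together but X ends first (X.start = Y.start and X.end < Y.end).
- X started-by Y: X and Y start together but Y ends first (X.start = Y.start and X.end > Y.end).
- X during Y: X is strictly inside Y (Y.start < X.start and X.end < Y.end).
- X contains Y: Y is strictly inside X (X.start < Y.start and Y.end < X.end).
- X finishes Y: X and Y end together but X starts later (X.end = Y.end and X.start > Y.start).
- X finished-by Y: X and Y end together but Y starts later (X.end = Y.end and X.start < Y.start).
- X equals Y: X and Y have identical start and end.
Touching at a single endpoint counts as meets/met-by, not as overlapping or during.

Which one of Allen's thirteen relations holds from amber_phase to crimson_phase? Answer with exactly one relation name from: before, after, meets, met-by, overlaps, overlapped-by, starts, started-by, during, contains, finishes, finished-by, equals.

overlapped-by

amber_phase = [28, 52]; crimson_phase = [12, 44].
Compare endpoints: amber_phase.start > crimson_phase.start, amber_phase.start < crimson_phase.end, amber_phase.end > crimson_phase.start, amber_phase.end > crimson_phase.end.
That pattern is 'overlapped-by'.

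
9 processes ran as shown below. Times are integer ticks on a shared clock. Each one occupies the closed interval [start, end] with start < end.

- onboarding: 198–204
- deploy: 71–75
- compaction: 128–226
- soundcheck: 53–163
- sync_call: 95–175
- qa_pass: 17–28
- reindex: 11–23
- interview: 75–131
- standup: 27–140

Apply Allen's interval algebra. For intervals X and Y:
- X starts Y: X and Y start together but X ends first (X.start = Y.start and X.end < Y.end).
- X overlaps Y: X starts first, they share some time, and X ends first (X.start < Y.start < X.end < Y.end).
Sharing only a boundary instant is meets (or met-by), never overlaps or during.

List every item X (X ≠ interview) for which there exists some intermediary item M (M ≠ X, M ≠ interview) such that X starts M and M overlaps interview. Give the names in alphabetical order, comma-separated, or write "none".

none

Target interview = [75, 131].
Intermediaries M with M overlaps interview: none.
Union: none.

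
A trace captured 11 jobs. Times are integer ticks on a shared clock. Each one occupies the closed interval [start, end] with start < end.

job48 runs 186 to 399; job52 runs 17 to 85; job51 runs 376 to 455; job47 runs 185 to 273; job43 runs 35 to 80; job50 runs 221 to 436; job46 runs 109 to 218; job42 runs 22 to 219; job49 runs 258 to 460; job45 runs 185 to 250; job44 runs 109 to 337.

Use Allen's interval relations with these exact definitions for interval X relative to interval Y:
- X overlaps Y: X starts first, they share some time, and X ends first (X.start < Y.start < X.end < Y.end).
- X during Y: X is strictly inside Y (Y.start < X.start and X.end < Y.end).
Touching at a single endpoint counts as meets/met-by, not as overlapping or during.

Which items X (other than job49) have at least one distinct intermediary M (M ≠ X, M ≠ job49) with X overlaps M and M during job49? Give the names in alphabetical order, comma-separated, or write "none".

Target job49 = [258, 460].
Intermediaries M with M during job49: job51.
Via job51 — items with X overlaps job51: job48, job50.
Union: job48, job50.

job48, job50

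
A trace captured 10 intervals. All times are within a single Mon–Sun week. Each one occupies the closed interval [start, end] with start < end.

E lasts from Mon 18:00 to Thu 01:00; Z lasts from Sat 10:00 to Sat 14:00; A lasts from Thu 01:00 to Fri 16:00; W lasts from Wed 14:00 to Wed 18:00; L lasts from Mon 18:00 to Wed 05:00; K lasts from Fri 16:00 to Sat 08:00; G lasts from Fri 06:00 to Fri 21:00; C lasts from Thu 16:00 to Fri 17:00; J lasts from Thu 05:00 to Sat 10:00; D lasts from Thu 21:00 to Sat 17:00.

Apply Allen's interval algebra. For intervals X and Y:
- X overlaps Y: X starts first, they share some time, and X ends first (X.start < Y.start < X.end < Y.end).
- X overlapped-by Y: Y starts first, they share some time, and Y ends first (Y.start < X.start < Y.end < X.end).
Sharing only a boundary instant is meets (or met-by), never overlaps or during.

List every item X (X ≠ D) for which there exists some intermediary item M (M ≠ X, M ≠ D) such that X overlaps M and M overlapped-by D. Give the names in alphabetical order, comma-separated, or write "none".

Target D = [Thu 21:00, Sat 17:00].
Intermediaries M with M overlapped-by D: none.
Union: none.

none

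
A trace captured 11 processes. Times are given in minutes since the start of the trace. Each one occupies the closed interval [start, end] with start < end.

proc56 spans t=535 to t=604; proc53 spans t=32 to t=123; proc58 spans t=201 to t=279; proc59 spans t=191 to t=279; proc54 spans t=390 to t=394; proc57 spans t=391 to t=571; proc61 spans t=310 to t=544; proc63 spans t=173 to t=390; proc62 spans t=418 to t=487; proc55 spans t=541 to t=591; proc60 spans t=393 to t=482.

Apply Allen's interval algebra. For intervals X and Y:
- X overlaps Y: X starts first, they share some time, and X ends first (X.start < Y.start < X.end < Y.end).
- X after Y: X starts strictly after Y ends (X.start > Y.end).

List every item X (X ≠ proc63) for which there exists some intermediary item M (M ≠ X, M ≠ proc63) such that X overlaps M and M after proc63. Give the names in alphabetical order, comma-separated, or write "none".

Target proc63 = [t=173, t=390].
Intermediaries M with M after proc63: proc55, proc56, proc57, proc60, proc62.
Via proc55 — items with X overlaps proc55: proc57, proc61.
Via proc56 — items with X overlaps proc56: proc57, proc61.
Via proc57 — items with X overlaps proc57: proc54, proc61.
Via proc60 — items with X overlaps proc60: proc54.
Via proc62 — items with X overlaps proc62: proc60.
Union: proc54, proc57, proc60, proc61.

proc54, proc57, proc60, proc61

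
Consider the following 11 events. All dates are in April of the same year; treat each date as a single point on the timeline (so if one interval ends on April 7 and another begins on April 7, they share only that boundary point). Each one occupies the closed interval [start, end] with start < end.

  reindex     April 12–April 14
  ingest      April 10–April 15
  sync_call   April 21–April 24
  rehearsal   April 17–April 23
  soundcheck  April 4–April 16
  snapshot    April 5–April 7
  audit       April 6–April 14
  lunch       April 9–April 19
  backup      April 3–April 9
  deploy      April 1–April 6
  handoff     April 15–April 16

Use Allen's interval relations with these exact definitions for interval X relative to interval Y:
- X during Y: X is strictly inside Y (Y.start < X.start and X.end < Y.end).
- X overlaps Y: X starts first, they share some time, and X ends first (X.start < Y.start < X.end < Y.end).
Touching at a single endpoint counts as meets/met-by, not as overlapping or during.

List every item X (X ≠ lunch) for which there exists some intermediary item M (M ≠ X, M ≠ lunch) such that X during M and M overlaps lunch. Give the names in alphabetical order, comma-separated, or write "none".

audit, ingest, reindex, snapshot

Target lunch = [April 9, April 19].
Intermediaries M with M overlaps lunch: audit, soundcheck.
Via audit — items with X during audit: none.
Via soundcheck — items with X during soundcheck: audit, ingest, reindex, snapshot.
Union: audit, ingest, reindex, snapshot.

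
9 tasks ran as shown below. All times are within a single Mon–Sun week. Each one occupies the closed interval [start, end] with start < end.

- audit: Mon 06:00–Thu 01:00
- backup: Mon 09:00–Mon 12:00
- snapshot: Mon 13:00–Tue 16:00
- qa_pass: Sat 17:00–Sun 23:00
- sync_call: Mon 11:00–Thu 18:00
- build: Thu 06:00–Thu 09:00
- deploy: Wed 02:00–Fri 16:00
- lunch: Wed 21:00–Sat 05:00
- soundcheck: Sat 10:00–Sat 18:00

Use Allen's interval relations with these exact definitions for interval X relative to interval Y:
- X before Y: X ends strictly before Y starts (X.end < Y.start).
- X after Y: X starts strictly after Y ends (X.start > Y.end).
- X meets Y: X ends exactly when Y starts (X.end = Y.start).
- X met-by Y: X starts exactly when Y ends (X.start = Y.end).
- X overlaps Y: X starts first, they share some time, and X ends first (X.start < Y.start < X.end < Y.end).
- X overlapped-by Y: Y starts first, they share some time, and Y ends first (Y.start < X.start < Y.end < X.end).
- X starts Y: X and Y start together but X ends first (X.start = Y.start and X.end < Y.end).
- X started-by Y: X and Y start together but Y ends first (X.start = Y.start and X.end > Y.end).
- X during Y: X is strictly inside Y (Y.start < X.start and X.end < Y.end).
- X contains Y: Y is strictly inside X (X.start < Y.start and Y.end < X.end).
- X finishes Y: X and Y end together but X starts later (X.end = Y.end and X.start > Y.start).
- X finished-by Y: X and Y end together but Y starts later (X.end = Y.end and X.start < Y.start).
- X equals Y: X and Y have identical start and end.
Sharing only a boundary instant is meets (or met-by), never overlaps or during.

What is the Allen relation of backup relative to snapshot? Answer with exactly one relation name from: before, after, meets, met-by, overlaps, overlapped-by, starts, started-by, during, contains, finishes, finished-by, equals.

backup = [Mon 09:00, Mon 12:00]; snapshot = [Mon 13:00, Tue 16:00].
Compare endpoints: backup.start < snapshot.start, backup.start < snapshot.end, backup.end < snapshot.start, backup.end < snapshot.end.
That pattern is 'before'.

before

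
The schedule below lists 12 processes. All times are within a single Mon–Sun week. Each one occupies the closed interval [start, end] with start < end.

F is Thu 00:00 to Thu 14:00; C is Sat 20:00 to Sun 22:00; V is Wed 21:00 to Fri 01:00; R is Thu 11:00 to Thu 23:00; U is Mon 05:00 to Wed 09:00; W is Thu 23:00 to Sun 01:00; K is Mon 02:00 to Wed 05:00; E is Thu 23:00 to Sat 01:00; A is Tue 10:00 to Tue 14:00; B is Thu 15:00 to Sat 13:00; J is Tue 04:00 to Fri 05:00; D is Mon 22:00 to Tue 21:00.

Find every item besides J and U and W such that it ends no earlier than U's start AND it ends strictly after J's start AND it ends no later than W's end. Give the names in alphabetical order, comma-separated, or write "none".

A, B, D, E, F, K, R, V

Conditions: its end is no earlier than U's start (X.end >= Mon 05:00) AND its end is strictly after J's start (X.end > Tue 04:00) AND its end is no later than W's end (X.end <= Sun 01:00).
A: end Tue 14:00 >= Mon 05:00? ✓; end Tue 14:00 > Tue 04:00? ✓; end Tue 14:00 <= Sun 01:00? ✓ → yes.
B: end Sat 13:00 >= Mon 05:00? ✓; end Sat 13:00 > Tue 04:00? ✓; end Sat 13:00 <= Sun 01:00? ✓ → yes.
C: end Sun 22:00 >= Mon 05:00? ✓; end Sun 22:00 > Tue 04:00? ✓; end Sun 22:00 <= Sun 01:00? ✗ → no.
D: end Tue 21:00 >= Mon 05:00? ✓; end Tue 21:00 > Tue 04:00? ✓; end Tue 21:00 <= Sun 01:00? ✓ → yes.
E: end Sat 01:00 >= Mon 05:00? ✓; end Sat 01:00 > Tue 04:00? ✓; end Sat 01:00 <= Sun 01:00? ✓ → yes.
F: end Thu 14:00 >= Mon 05:00? ✓; end Thu 14:00 > Tue 04:00? ✓; end Thu 14:00 <= Sun 01:00? ✓ → yes.
K: end Wed 05:00 >= Mon 05:00? ✓; end Wed 05:00 > Tue 04:00? ✓; end Wed 05:00 <= Sun 01:00? ✓ → yes.
R: end Thu 23:00 >= Mon 05:00? ✓; end Thu 23:00 > Tue 04:00? ✓; end Thu 23:00 <= Sun 01:00? ✓ → yes.
V: end Fri 01:00 >= Mon 05:00? ✓; end Fri 01:00 > Tue 04:00? ✓; end Fri 01:00 <= Sun 01:00? ✓ → yes.
Result: A, B, D, E, F, K, R, V.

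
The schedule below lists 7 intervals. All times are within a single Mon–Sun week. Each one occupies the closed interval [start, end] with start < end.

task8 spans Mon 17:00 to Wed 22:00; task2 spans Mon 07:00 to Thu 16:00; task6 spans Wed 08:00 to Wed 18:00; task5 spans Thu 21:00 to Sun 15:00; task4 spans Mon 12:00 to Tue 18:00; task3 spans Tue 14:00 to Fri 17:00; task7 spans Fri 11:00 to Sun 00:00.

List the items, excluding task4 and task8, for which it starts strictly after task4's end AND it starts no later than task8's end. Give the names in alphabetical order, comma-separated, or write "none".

Conditions: its start is strictly after task4's end (X.start > Tue 18:00) AND its start is no later than task8's end (X.start <= Wed 22:00).
task2: start Mon 07:00 > Tue 18:00? ✗; start Mon 07:00 <= Wed 22:00? ✓ → no.
task3: start Tue 14:00 > Tue 18:00? ✗; start Tue 14:00 <= Wed 22:00? ✓ → no.
task5: start Thu 21:00 > Tue 18:00? ✓; start Thu 21:00 <= Wed 22:00? ✗ → no.
task6: start Wed 08:00 > Tue 18:00? ✓; start Wed 08:00 <= Wed 22:00? ✓ → yes.
task7: start Fri 11:00 > Tue 18:00? ✓; start Fri 11:00 <= Wed 22:00? ✗ → no.
Result: task6.

task6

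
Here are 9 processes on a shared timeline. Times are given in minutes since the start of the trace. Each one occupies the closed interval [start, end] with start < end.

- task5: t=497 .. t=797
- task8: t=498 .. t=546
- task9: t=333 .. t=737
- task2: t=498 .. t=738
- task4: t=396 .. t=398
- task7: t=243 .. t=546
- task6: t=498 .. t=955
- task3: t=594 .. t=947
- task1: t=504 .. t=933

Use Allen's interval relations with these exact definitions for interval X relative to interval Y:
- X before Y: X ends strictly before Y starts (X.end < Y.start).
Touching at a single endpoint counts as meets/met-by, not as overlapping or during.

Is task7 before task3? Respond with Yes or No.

task7 = [t=243, t=546], task3 = [t=594, t=947].
Actual relation of task7 to task3: before.
Asked whether 'before' holds → Yes.

Yes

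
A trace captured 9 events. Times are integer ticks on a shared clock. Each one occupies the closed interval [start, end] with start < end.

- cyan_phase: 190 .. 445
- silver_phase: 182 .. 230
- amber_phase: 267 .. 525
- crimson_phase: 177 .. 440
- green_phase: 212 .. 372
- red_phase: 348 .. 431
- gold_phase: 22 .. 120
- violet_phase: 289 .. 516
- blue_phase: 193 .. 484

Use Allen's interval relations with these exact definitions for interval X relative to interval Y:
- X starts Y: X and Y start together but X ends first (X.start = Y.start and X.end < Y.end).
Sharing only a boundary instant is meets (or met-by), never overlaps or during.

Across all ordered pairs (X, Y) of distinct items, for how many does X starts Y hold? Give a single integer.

0

Checking all 72 ordered pairs for relation 'starts'; matching pairs in alphabetical order:
No pair satisfies it.
Count: 0.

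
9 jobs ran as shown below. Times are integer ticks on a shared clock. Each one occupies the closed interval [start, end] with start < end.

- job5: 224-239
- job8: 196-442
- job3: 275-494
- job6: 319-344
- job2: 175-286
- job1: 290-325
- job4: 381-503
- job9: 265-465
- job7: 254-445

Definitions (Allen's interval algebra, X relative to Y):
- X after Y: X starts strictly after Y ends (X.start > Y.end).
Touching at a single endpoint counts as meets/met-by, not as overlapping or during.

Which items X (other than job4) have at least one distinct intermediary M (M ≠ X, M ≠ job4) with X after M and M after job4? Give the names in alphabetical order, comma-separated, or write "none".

Target job4 = [381, 503].
Intermediaries M with M after job4: none.
Union: none.

none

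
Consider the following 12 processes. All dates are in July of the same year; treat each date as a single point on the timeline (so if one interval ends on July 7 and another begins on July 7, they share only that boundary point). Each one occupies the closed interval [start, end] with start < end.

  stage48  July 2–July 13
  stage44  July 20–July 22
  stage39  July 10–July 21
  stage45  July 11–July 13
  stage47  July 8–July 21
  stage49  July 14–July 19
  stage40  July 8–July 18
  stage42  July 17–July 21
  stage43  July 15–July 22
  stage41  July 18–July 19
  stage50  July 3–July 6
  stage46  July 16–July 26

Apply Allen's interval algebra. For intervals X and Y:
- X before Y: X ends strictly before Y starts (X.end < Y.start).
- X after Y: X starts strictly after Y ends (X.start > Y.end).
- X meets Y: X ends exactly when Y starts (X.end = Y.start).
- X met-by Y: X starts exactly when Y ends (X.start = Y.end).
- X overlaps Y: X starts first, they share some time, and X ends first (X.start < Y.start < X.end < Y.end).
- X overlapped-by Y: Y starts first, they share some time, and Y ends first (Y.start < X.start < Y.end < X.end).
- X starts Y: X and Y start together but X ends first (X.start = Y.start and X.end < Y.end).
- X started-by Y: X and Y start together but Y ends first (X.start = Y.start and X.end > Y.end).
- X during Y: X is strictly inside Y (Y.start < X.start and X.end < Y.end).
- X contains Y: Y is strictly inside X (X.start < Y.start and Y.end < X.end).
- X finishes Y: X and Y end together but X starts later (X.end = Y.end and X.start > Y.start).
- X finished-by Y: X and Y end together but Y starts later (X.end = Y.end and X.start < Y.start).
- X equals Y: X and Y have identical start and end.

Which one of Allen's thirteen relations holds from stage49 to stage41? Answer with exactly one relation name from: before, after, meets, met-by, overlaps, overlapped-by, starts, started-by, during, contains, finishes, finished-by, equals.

finished-by

stage49 = [July 14, July 19]; stage41 = [July 18, July 19].
Compare endpoints: stage49.start < stage41.start, stage49.start < stage41.end, stage49.end > stage41.start, stage49.end = stage41.end.
That pattern is 'finished-by'.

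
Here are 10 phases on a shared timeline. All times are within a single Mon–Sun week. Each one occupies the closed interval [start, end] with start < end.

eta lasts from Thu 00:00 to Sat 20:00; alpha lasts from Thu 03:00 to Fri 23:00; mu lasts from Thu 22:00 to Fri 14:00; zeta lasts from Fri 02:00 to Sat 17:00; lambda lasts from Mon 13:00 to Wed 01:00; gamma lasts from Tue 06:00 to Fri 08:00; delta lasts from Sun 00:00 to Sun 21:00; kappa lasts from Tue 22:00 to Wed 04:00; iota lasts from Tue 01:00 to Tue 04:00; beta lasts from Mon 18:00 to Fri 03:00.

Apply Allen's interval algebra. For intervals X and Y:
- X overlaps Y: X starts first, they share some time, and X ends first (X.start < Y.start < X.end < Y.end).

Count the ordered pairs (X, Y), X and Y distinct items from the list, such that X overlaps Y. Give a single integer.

14

Checking all 90 ordered pairs for relation 'overlaps'; matching pairs in alphabetical order:
(alpha, zeta): alpha overlaps zeta ✓
(beta, alpha): beta overlaps alpha ✓
(beta, eta): beta overlaps eta ✓
(beta, gamma): beta overlaps gamma ✓
(beta, mu): beta overlaps mu ✓
(beta, zeta): beta overlaps zeta ✓
(gamma, alpha): gamma overlaps alpha ✓
(gamma, eta): gamma overlaps eta ✓
(gamma, mu): gamma overlaps mu ✓
(gamma, zeta): gamma overlaps zeta ✓
(lambda, beta): lambda overlaps beta ✓
(lambda, gamma): lambda overlaps gamma ✓
(lambda, kappa): lambda overlaps kappa ✓
(mu, zeta): mu overlaps zeta ✓
Count: 14.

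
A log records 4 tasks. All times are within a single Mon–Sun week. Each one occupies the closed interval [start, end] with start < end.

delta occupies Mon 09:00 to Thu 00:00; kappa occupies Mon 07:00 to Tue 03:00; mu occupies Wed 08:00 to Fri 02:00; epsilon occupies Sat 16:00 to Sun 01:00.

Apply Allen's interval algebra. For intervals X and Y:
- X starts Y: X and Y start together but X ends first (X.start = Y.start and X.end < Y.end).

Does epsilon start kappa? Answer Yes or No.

epsilon = [Sat 16:00, Sun 01:00], kappa = [Mon 07:00, Tue 03:00].
Actual relation of epsilon to kappa: after.
Asked whether 'starts' holds → No.

No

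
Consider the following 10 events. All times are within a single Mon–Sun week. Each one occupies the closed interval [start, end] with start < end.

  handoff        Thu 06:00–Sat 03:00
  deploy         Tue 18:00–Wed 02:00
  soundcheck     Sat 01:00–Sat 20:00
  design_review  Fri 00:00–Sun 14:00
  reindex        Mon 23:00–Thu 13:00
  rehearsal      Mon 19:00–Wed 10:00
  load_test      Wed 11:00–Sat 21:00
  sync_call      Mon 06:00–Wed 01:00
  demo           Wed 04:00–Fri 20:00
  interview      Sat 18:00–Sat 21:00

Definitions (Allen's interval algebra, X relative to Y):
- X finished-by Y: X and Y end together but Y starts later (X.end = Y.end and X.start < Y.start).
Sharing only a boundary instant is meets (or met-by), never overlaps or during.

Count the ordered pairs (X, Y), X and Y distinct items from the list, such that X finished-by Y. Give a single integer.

Checking all 90 ordered pairs for relation 'finished-by'; matching pairs in alphabetical order:
(load_test, interview): load_test finished-by interview ✓
Count: 1.

1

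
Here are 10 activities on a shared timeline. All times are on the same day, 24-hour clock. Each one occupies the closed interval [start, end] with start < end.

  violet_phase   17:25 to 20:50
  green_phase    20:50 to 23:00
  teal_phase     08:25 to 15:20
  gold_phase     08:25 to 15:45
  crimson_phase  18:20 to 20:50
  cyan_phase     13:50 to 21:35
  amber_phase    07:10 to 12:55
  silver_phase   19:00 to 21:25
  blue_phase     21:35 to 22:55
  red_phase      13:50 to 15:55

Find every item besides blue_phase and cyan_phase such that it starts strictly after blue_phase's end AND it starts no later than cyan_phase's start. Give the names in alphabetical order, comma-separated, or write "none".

none

Conditions: its start is strictly after blue_phase's end (X.start > 22:55) AND its start is no later than cyan_phase's start (X.start <= 13:50).
amber_phase: start 07:10 > 22:55? ✗; start 07:10 <= 13:50? ✓ → no.
crimson_phase: start 18:20 > 22:55? ✗; start 18:20 <= 13:50? ✗ → no.
gold_phase: start 08:25 > 22:55? ✗; start 08:25 <= 13:50? ✓ → no.
green_phase: start 20:50 > 22:55? ✗; start 20:50 <= 13:50? ✗ → no.
red_phase: start 13:50 > 22:55? ✗; start 13:50 <= 13:50? ✓ → no.
silver_phase: start 19:00 > 22:55? ✗; start 19:00 <= 13:50? ✗ → no.
teal_phase: start 08:25 > 22:55? ✗; start 08:25 <= 13:50? ✓ → no.
violet_phase: start 17:25 > 22:55? ✗; start 17:25 <= 13:50? ✗ → no.
Result: none.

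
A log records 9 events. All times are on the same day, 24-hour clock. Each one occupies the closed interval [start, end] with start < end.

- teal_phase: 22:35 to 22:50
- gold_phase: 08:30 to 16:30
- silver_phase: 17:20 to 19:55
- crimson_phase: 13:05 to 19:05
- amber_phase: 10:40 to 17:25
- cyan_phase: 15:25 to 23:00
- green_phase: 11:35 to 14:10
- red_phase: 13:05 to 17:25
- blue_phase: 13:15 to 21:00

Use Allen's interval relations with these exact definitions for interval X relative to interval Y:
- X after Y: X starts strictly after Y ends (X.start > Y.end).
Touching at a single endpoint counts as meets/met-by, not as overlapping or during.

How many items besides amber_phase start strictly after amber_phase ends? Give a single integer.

1

Target amber_phase = [10:40, 17:25].
blue_phase [13:15, 21:00] → overlapped-by → no.
crimson_phase [13:05, 19:05] → overlapped-by → no.
cyan_phase [15:25, 23:00] → overlapped-by → no.
gold_phase [08:30, 16:30] → overlaps → no.
green_phase [11:35, 14:10] → during → no.
red_phase [13:05, 17:25] → finishes → no.
silver_phase [17:20, 19:55] → overlapped-by → no.
teal_phase [22:35, 22:50] → after → counts.
Total: 1.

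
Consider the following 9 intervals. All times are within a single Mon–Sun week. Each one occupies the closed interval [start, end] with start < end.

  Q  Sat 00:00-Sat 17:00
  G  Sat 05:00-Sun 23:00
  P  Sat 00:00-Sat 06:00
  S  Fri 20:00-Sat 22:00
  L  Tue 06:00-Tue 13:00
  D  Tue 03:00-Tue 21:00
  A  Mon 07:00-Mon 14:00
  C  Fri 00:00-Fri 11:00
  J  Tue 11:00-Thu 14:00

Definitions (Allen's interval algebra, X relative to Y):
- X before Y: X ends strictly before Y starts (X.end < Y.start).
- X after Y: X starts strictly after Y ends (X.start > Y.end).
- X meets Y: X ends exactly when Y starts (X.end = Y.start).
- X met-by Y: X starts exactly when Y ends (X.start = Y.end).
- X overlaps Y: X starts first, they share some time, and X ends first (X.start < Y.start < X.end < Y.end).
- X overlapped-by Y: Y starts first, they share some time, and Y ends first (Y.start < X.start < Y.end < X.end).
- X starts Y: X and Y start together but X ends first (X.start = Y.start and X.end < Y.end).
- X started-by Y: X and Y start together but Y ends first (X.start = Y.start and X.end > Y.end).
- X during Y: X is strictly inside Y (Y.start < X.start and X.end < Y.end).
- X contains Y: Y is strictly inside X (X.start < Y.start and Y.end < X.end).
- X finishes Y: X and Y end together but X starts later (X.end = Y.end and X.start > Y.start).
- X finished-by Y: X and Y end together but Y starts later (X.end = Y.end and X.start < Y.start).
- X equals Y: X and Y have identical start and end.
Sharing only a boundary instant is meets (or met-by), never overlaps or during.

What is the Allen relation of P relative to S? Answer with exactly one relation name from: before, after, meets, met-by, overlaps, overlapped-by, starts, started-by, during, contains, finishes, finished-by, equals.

P = [Sat 00:00, Sat 06:00]; S = [Fri 20:00, Sat 22:00].
Compare endpoints: P.start > S.start, P.start < S.end, P.end > S.start, P.end < S.end.
That pattern is 'during'.

during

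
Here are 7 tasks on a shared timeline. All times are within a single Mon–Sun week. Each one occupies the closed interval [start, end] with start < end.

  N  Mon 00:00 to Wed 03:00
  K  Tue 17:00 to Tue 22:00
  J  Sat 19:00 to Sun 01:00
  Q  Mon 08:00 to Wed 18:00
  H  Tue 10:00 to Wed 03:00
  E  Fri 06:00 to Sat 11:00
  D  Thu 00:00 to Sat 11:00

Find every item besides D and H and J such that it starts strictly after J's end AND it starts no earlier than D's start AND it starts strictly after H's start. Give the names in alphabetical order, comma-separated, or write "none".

none

Conditions: its start is strictly after J's end (X.start > Sun 01:00) AND its start is no earlier than D's start (X.start >= Thu 00:00) AND its start is strictly after H's start (X.start > Tue 10:00).
E: start Fri 06:00 > Sun 01:00? ✗; start Fri 06:00 >= Thu 00:00? ✓; start Fri 06:00 > Tue 10:00? ✓ → no.
K: start Tue 17:00 > Sun 01:00? ✗; start Tue 17:00 >= Thu 00:00? ✗; start Tue 17:00 > Tue 10:00? ✓ → no.
N: start Mon 00:00 > Sun 01:00? ✗; start Mon 00:00 >= Thu 00:00? ✗; start Mon 00:00 > Tue 10:00? ✗ → no.
Q: start Mon 08:00 > Sun 01:00? ✗; start Mon 08:00 >= Thu 00:00? ✗; start Mon 08:00 > Tue 10:00? ✗ → no.
Result: none.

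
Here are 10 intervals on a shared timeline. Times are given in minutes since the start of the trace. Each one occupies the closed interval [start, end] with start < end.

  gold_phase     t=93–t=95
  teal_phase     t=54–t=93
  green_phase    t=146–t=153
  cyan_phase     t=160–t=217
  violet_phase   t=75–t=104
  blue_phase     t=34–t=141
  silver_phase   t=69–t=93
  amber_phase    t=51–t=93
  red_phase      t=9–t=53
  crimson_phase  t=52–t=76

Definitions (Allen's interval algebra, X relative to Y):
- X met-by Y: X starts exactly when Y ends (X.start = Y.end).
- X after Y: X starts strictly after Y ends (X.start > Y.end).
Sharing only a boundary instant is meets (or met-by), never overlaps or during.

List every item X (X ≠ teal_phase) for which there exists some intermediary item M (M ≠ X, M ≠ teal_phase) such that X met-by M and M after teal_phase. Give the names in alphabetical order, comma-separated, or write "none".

Target teal_phase = [t=54, t=93].
Intermediaries M with M after teal_phase: cyan_phase, green_phase.
Via cyan_phase — items with X met-by cyan_phase: none.
Via green_phase — items with X met-by green_phase: none.
Union: none.

none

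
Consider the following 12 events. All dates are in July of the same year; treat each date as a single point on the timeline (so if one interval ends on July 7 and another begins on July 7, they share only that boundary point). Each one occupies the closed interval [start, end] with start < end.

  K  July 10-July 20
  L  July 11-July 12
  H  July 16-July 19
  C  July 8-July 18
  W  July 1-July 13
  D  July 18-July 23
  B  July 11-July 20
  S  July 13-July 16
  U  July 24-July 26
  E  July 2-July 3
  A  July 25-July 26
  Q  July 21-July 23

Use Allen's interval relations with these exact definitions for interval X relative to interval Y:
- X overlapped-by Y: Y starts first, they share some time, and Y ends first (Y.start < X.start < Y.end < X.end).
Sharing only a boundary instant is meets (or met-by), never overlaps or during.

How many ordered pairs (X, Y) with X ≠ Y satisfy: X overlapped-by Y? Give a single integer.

Checking all 132 ordered pairs for relation 'overlapped-by'; matching pairs in alphabetical order:
(B, C): B overlapped-by C ✓
(B, W): B overlapped-by W ✓
(C, W): C overlapped-by W ✓
(D, B): D overlapped-by B ✓
(D, H): D overlapped-by H ✓
(D, K): D overlapped-by K ✓
(H, C): H overlapped-by C ✓
(K, C): K overlapped-by C ✓
(K, W): K overlapped-by W ✓
Count: 9.

9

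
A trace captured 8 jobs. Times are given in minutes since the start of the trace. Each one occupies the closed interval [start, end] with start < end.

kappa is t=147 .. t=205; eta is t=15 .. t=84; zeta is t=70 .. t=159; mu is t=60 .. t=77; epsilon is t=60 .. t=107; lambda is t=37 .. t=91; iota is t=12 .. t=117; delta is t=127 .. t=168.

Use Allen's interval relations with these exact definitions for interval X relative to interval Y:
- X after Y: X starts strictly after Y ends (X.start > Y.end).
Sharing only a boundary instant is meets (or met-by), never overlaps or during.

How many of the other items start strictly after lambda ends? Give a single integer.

Target lambda = [t=37, t=91].
delta [t=127, t=168] → after → counts.
epsilon [t=60, t=107] → overlapped-by → no.
eta [t=15, t=84] → overlaps → no.
iota [t=12, t=117] → contains → no.
kappa [t=147, t=205] → after → counts.
mu [t=60, t=77] → during → no.
zeta [t=70, t=159] → overlapped-by → no.
Total: 2.

2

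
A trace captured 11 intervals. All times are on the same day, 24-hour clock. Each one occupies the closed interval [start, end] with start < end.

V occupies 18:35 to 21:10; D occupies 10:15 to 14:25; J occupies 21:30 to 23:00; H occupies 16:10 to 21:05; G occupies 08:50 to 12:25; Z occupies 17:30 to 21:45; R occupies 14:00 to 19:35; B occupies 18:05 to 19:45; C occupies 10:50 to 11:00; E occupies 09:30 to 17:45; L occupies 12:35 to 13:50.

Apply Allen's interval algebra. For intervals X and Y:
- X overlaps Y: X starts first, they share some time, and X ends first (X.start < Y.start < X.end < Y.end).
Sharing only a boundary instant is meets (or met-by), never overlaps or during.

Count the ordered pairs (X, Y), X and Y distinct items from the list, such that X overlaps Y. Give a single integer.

14

Checking all 110 ordered pairs for relation 'overlaps'; matching pairs in alphabetical order:
(B, V): B overlaps V ✓
(D, R): D overlaps R ✓
(E, H): E overlaps H ✓
(E, R): E overlaps R ✓
(E, Z): E overlaps Z ✓
(G, D): G overlaps D ✓
(G, E): G overlaps E ✓
(H, V): H overlaps V ✓
(H, Z): H overlaps Z ✓
(R, B): R overlaps B ✓
(R, H): R overlaps H ✓
(R, V): R overlaps V ✓
(R, Z): R overlaps Z ✓
(Z, J): Z overlaps J ✓
Count: 14.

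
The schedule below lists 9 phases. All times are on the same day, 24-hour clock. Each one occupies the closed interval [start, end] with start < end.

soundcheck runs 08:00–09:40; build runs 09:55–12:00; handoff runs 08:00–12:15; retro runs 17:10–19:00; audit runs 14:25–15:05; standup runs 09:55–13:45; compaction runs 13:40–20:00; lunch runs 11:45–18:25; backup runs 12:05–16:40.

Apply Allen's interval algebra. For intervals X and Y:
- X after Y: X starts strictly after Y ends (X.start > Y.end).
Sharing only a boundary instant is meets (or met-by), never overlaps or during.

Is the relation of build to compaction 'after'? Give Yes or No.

No

build = [09:55, 12:00], compaction = [13:40, 20:00].
Actual relation of build to compaction: before.
Asked whether 'after' holds → No.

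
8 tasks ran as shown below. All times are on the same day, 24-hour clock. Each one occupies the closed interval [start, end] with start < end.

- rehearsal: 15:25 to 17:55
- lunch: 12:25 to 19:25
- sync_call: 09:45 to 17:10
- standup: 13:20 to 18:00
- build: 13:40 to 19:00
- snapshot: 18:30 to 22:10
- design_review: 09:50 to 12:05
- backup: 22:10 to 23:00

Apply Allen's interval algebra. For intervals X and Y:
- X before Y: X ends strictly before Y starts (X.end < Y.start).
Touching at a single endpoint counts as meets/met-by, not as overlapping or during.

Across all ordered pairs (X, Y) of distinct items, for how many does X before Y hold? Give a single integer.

14

Checking all 56 ordered pairs for relation 'before'; matching pairs in alphabetical order:
(build, backup): build before backup ✓
(design_review, backup): design_review before backup ✓
(design_review, build): design_review before build ✓
(design_review, lunch): design_review before lunch ✓
(design_review, rehearsal): design_review before rehearsal ✓
(design_review, snapshot): design_review before snapshot ✓
(design_review, standup): design_review before standup ✓
(lunch, backup): lunch before backup ✓
(rehearsal, backup): rehearsal before backup ✓
(rehearsal, snapshot): rehearsal before snapshot ✓
(standup, backup): standup before backup ✓
(standup, snapshot): standup before snapshot ✓
(sync_call, backup): sync_call before backup ✓
(sync_call, snapshot): sync_call before snapshot ✓
Count: 14.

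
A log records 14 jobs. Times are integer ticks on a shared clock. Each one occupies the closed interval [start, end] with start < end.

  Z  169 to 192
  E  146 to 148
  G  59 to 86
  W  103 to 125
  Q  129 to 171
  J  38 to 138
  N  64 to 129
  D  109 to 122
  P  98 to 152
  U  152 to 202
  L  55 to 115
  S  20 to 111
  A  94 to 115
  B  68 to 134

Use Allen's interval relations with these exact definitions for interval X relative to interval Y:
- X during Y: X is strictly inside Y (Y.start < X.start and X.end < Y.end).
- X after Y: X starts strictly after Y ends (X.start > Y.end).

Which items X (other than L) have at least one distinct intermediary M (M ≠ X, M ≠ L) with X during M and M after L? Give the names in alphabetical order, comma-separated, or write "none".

E, Z

Target L = [55, 115].
Intermediaries M with M after L: E, Q, U, Z.
Via E — items with X during E: none.
Via Q — items with X during Q: E.
Via U — items with X during U: Z.
Via Z — items with X during Z: none.
Union: E, Z.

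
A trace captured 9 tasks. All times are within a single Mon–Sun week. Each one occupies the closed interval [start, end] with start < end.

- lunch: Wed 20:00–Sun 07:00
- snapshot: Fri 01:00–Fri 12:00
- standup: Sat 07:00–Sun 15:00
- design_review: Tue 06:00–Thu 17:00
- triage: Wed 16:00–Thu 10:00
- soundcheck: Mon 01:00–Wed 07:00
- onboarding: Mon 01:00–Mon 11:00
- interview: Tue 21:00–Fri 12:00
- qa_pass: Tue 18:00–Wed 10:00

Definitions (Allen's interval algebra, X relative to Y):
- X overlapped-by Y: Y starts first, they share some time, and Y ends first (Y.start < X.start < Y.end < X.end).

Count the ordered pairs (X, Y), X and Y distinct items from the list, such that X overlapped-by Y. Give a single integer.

9

Checking all 72 ordered pairs for relation 'overlapped-by'; matching pairs in alphabetical order:
(design_review, soundcheck): design_review overlapped-by soundcheck ✓
(interview, design_review): interview overlapped-by design_review ✓
(interview, qa_pass): interview overlapped-by qa_pass ✓
(interview, soundcheck): interview overlapped-by soundcheck ✓
(lunch, design_review): lunch overlapped-by design_review ✓
(lunch, interview): lunch overlapped-by interview ✓
(lunch, triage): lunch overlapped-by triage ✓
(qa_pass, soundcheck): qa_pass overlapped-by soundcheck ✓
(standup, lunch): standup overlapped-by lunch ✓
Count: 9.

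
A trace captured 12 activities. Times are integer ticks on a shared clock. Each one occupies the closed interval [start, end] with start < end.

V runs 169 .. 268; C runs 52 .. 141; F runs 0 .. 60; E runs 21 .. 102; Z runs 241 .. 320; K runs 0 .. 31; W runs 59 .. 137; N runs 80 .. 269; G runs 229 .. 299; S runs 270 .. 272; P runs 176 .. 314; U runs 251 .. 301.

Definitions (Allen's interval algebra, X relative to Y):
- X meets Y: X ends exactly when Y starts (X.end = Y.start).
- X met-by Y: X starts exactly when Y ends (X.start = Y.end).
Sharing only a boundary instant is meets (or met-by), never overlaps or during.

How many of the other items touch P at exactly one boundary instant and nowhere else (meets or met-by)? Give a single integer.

0

Target P = [176, 314].
C [52, 141] → before → no.
E [21, 102] → before → no.
F [0, 60] → before → no.
G [229, 299] → during → no.
K [0, 31] → before → no.
N [80, 269] → overlaps → no.
S [270, 272] → during → no.
U [251, 301] → during → no.
V [169, 268] → overlaps → no.
W [59, 137] → before → no.
Z [241, 320] → overlapped-by → no.
Total: 0.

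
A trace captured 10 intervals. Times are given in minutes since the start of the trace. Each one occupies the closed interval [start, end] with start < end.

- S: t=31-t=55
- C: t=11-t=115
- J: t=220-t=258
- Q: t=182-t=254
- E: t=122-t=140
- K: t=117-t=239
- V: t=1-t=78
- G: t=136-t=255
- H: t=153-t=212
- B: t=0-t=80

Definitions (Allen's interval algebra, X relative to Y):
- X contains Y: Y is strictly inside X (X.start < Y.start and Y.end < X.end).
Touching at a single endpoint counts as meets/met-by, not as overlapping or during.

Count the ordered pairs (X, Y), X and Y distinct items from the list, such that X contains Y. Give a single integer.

Checking all 90 ordered pairs for relation 'contains'; matching pairs in alphabetical order:
(B, S): B contains S ✓
(B, V): B contains V ✓
(C, S): C contains S ✓
(G, H): G contains H ✓
(G, Q): G contains Q ✓
(K, E): K contains E ✓
(K, H): K contains H ✓
(V, S): V contains S ✓
Count: 8.

8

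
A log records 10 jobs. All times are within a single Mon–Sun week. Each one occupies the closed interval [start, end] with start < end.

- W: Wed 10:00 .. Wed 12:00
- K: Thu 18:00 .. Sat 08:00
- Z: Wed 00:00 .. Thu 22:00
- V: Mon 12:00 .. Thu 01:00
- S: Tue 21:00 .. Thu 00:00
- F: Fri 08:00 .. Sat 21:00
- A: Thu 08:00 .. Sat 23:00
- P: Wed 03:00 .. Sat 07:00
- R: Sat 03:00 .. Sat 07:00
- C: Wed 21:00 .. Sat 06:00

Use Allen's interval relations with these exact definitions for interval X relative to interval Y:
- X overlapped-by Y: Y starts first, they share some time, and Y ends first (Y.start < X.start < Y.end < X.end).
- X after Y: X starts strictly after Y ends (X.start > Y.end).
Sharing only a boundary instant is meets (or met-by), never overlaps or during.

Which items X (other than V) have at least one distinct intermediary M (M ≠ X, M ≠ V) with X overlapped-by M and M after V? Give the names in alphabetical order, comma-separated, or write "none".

Target V = [Mon 12:00, Thu 01:00].
Intermediaries M with M after V: A, F, K, R.
Via A — items with X overlapped-by A: none.
Via F — items with X overlapped-by F: none.
Via K — items with X overlapped-by K: F.
Via R — items with X overlapped-by R: none.
Union: F.

F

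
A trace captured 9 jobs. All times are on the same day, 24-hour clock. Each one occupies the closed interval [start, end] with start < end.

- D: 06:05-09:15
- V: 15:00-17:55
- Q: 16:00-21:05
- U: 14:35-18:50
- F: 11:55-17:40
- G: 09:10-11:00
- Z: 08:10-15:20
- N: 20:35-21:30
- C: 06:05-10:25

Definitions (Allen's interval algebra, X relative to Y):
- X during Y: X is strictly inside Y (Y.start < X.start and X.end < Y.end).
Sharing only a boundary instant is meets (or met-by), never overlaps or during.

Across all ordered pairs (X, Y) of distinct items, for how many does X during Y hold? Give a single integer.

2

Checking all 72 ordered pairs for relation 'during'; matching pairs in alphabetical order:
(G, Z): G during Z ✓
(V, U): V during U ✓
Count: 2.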